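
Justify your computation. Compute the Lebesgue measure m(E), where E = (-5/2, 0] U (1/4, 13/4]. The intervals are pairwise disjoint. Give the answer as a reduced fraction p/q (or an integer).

For pairwise disjoint intervals, m(union_i I_i) = sum_i m(I_i),
and m is invariant under swapping open/closed endpoints (single points have measure 0).
So m(E) = sum_i (b_i - a_i).
  I_1 has length 0 - (-5/2) = 5/2.
  I_2 has length 13/4 - 1/4 = 3.
Summing:
  m(E) = 5/2 + 3 = 11/2.

11/2


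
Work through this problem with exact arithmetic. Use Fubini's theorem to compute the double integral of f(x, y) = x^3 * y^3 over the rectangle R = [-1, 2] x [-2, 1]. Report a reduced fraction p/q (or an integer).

f(x, y) is a tensor product of a function of x and a function of y, and both factors are bounded continuous (hence Lebesgue integrable) on the rectangle, so Fubini's theorem applies:
  integral_R f d(m x m) = (integral_a1^b1 x^3 dx) * (integral_a2^b2 y^3 dy).
Inner integral in x: integral_{-1}^{2} x^3 dx = (2^4 - (-1)^4)/4
  = 15/4.
Inner integral in y: integral_{-2}^{1} y^3 dy = (1^4 - (-2)^4)/4
  = -15/4.
Product: (15/4) * (-15/4) = -225/16.

-225/16


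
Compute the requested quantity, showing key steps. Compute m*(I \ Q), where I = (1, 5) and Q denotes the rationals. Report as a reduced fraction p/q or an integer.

The interval I = (1, 5) has m(I) = 5 - 1 = 4 (endpoints are measure-zero, so open/closed/half-open agree). Write I = (I cap Q) u (I \ Q). The rationals in I are countable, so m*(I cap Q) = 0 (cover each rational by intervals whose total length is arbitrarily small). By countable subadditivity m*(I) <= m*(I cap Q) + m*(I \ Q), hence m*(I \ Q) >= m(I) = 4. The reverse inequality m*(I \ Q) <= m*(I) = 4 is trivial since (I \ Q) is a subset of I. Therefore m*(I \ Q) = 4.

4


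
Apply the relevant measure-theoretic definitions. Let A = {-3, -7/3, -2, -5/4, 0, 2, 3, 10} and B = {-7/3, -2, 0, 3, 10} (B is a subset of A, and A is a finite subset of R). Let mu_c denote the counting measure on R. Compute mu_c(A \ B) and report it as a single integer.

Counting measure assigns mu_c(E) = |E| (number of elements) when E is finite. For B subset A, A \ B is the set of elements of A not in B, so |A \ B| = |A| - |B|.
|A| = 8, |B| = 5, so mu_c(A \ B) = 8 - 5 = 3.

3


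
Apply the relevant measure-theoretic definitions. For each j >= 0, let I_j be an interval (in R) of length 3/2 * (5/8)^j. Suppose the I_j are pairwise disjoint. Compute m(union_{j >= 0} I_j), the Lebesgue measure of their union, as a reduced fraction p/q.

By countable additivity of the Lebesgue measure on pairwise disjoint measurable sets,
  m(union_{j >= 0} I_j) = sum_{j >= 0} m(I_j) = sum_{j >= 0} a * r^j,
  with a = 3/2 and r = 5/8.
Since 0 < r = 5/8 < 1, the geometric series converges:
  sum_{j >= 0} a * r^j = a / (1 - r).
  = 3/2 / (1 - 5/8)
  = 3/2 / (3/8)
  = 4.

4


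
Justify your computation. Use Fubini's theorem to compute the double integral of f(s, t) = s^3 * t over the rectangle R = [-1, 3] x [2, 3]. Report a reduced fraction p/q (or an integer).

f(s, t) is a tensor product of a function of s and a function of t, and both factors are bounded continuous (hence Lebesgue integrable) on the rectangle, so Fubini's theorem applies:
  integral_R f d(m x m) = (integral_a1^b1 s^3 ds) * (integral_a2^b2 t dt).
Inner integral in s: integral_{-1}^{3} s^3 ds = (3^4 - (-1)^4)/4
  = 20.
Inner integral in t: integral_{2}^{3} t dt = (3^2 - 2^2)/2
  = 5/2.
Product: (20) * (5/2) = 50.

50


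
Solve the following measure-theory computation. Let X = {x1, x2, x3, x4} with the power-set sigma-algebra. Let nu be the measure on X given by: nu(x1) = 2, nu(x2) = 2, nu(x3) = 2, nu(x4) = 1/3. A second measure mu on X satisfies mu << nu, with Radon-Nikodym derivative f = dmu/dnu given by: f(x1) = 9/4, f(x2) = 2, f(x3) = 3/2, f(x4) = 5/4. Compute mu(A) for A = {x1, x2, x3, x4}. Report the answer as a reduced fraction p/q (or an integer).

By the defining property of the Radon-Nikodym derivative, for every measurable set A,
  mu(A) = integral_A f dnu.
Since nu is a discrete measure concentrated on the atoms of X, the integral over A reduces to the sum
  mu(A) = sum_{x in A} f(x) * nu({x}).
Computing each term:
  x1: f(x1) * nu(x1) = 9/4 * 2 = 9/2.
  x2: f(x2) * nu(x2) = 2 * 2 = 4.
  x3: f(x3) * nu(x3) = 3/2 * 2 = 3.
  x4: f(x4) * nu(x4) = 5/4 * 1/3 = 5/12.
Summing: mu(A) = 9/2 + 4 + 3 + 5/12 = 143/12.

143/12


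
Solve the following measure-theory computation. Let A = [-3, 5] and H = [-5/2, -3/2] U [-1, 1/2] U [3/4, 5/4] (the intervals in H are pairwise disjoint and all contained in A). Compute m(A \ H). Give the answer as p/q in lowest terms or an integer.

The ambient interval has length m(A) = 5 - (-3) = 8.
Since the holes are disjoint and sit inside A, by finite additivity
  m(H) = sum_i (b_i - a_i), and m(A \ H) = m(A) - m(H).
Computing the hole measures:
  m(H_1) = -3/2 - (-5/2) = 1.
  m(H_2) = 1/2 - (-1) = 3/2.
  m(H_3) = 5/4 - 3/4 = 1/2.
Summed: m(H) = 1 + 3/2 + 1/2 = 3.
So m(A \ H) = 8 - 3 = 5.

5


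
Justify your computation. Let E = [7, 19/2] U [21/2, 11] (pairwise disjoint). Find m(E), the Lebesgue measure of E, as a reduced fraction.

For pairwise disjoint intervals, m(union_i I_i) = sum_i m(I_i),
and m is invariant under swapping open/closed endpoints (single points have measure 0).
So m(E) = sum_i (b_i - a_i).
  I_1 has length 19/2 - 7 = 5/2.
  I_2 has length 11 - 21/2 = 1/2.
Summing:
  m(E) = 5/2 + 1/2 = 3.

3


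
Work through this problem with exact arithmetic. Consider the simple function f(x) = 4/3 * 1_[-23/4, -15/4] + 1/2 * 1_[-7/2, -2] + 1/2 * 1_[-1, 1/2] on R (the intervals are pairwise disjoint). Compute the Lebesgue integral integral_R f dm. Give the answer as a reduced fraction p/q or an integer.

For a simple function f = sum_i c_i * 1_{A_i} with disjoint A_i,
  integral f dm = sum_i c_i * m(A_i).
Lengths of the A_i:
  m(A_1) = -15/4 - (-23/4) = 2.
  m(A_2) = -2 - (-7/2) = 3/2.
  m(A_3) = 1/2 - (-1) = 3/2.
Contributions c_i * m(A_i):
  (4/3) * (2) = 8/3.
  (1/2) * (3/2) = 3/4.
  (1/2) * (3/2) = 3/4.
Total: 8/3 + 3/4 + 3/4 = 25/6.

25/6


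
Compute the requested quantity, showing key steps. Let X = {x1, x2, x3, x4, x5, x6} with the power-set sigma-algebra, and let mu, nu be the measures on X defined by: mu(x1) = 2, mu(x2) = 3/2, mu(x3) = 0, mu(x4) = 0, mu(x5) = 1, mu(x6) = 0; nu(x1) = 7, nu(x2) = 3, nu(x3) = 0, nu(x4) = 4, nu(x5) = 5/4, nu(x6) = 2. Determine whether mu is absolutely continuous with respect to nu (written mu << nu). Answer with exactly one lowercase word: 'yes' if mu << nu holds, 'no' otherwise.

mu << nu means: every nu-null measurable set is also mu-null; equivalently, for every atom x, if nu({x}) = 0 then mu({x}) = 0.
Checking each atom:
  x1: nu = 7 > 0 -> no constraint.
  x2: nu = 3 > 0 -> no constraint.
  x3: nu = 0, mu = 0 -> consistent with mu << nu.
  x4: nu = 4 > 0 -> no constraint.
  x5: nu = 5/4 > 0 -> no constraint.
  x6: nu = 2 > 0 -> no constraint.
No atom violates the condition. Therefore mu << nu.

yes


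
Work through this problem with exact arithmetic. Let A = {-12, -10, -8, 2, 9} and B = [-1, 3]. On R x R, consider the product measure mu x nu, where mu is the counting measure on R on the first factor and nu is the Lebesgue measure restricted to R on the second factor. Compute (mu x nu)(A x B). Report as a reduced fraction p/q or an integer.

For a measurable rectangle A x B, the product measure satisfies
  (mu x nu)(A x B) = mu(A) * nu(B).
  mu(A) = 5.
  nu(B) = 4.
  (mu x nu)(A x B) = 5 * 4 = 20.

20


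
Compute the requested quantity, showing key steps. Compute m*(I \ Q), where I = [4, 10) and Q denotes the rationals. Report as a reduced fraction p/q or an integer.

The interval I = [4, 10) has m(I) = 10 - 4 = 6 (endpoints are measure-zero, so open/closed/half-open agree). Write I = (I cap Q) u (I \ Q). The rationals in I are countable, so m*(I cap Q) = 0 (cover each rational by intervals whose total length is arbitrarily small). By countable subadditivity m*(I) <= m*(I cap Q) + m*(I \ Q), hence m*(I \ Q) >= m(I) = 6. The reverse inequality m*(I \ Q) <= m*(I) = 6 is trivial since (I \ Q) is a subset of I. Therefore m*(I \ Q) = 6.

6


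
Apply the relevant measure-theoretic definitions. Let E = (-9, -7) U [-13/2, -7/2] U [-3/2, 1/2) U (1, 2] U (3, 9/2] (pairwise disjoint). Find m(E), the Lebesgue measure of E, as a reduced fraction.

For pairwise disjoint intervals, m(union_i I_i) = sum_i m(I_i),
and m is invariant under swapping open/closed endpoints (single points have measure 0).
So m(E) = sum_i (b_i - a_i).
  I_1 has length -7 - (-9) = 2.
  I_2 has length -7/2 - (-13/2) = 3.
  I_3 has length 1/2 - (-3/2) = 2.
  I_4 has length 2 - 1 = 1.
  I_5 has length 9/2 - 3 = 3/2.
Summing:
  m(E) = 2 + 3 + 2 + 1 + 3/2 = 19/2.

19/2


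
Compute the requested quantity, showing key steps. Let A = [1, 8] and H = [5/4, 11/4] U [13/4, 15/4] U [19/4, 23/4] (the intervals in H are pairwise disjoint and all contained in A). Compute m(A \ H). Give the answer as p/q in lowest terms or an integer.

The ambient interval has length m(A) = 8 - 1 = 7.
Since the holes are disjoint and sit inside A, by finite additivity
  m(H) = sum_i (b_i - a_i), and m(A \ H) = m(A) - m(H).
Computing the hole measures:
  m(H_1) = 11/4 - 5/4 = 3/2.
  m(H_2) = 15/4 - 13/4 = 1/2.
  m(H_3) = 23/4 - 19/4 = 1.
Summed: m(H) = 3/2 + 1/2 + 1 = 3.
So m(A \ H) = 7 - 3 = 4.

4


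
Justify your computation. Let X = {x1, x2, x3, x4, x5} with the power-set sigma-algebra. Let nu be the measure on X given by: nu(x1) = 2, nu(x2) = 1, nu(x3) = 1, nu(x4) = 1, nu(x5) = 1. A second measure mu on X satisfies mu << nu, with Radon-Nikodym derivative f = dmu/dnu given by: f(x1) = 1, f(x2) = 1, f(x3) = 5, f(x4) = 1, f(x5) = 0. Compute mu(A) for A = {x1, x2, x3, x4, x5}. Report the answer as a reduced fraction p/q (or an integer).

By the defining property of the Radon-Nikodym derivative, for every measurable set A,
  mu(A) = integral_A f dnu.
Since nu is a discrete measure concentrated on the atoms of X, the integral over A reduces to the sum
  mu(A) = sum_{x in A} f(x) * nu({x}).
Computing each term:
  x1: f(x1) * nu(x1) = 1 * 2 = 2.
  x2: f(x2) * nu(x2) = 1 * 1 = 1.
  x3: f(x3) * nu(x3) = 5 * 1 = 5.
  x4: f(x4) * nu(x4) = 1 * 1 = 1.
  x5: f(x5) * nu(x5) = 0 * 1 = 0.
Summing: mu(A) = 2 + 1 + 5 + 1 + 0 = 9.

9


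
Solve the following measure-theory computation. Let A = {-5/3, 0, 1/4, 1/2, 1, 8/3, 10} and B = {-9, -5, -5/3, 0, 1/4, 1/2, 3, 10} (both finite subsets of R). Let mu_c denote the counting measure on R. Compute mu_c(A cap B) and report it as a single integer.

Counting measure on a finite set equals cardinality. mu_c(A cap B) = |A cap B| (elements appearing in both).
Enumerating the elements of A that also lie in B gives 5 element(s).
So mu_c(A cap B) = 5.

5


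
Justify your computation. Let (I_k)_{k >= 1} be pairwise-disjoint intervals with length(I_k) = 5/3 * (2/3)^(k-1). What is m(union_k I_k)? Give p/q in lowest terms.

By countable additivity of the Lebesgue measure on pairwise disjoint measurable sets,
  m(union_{k >= 1} I_k) = sum_{k >= 1} m(I_k) = sum_{k >= 1} a * r^(k-1),
  with a = 5/3 and r = 2/3.
Since 0 < r = 2/3 < 1, the geometric series converges:
  sum_{k >= 1} a * r^(k-1) = a / (1 - r).
  = 5/3 / (1 - 2/3)
  = 5/3 / (1/3)
  = 5.

5


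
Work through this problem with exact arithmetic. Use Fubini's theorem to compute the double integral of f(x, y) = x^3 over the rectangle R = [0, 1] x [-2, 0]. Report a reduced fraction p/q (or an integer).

f(x, y) is a tensor product of a function of x and a function of y, and both factors are bounded continuous (hence Lebesgue integrable) on the rectangle, so Fubini's theorem applies:
  integral_R f d(m x m) = (integral_a1^b1 x^3 dx) * (integral_a2^b2 1 dy).
Inner integral in x: integral_{0}^{1} x^3 dx = (1^4 - 0^4)/4
  = 1/4.
Inner integral in y: integral_{-2}^{0} 1 dy = (0^1 - (-2)^1)/1
  = 2.
Product: (1/4) * (2) = 1/2.

1/2


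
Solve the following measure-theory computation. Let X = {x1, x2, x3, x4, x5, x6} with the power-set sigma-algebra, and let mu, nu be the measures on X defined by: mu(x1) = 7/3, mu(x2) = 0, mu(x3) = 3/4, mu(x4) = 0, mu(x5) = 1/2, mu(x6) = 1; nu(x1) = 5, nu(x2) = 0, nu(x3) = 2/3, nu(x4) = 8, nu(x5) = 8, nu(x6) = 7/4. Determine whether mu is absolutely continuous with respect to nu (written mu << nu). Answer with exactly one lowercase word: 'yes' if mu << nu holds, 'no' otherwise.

mu << nu means: every nu-null measurable set is also mu-null; equivalently, for every atom x, if nu({x}) = 0 then mu({x}) = 0.
Checking each atom:
  x1: nu = 5 > 0 -> no constraint.
  x2: nu = 0, mu = 0 -> consistent with mu << nu.
  x3: nu = 2/3 > 0 -> no constraint.
  x4: nu = 8 > 0 -> no constraint.
  x5: nu = 8 > 0 -> no constraint.
  x6: nu = 7/4 > 0 -> no constraint.
No atom violates the condition. Therefore mu << nu.

yes


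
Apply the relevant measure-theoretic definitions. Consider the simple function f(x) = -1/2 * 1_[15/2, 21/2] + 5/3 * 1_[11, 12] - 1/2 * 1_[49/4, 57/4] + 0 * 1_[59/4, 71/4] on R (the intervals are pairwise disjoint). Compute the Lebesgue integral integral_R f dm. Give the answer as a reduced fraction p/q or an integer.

For a simple function f = sum_i c_i * 1_{A_i} with disjoint A_i,
  integral f dm = sum_i c_i * m(A_i).
Lengths of the A_i:
  m(A_1) = 21/2 - 15/2 = 3.
  m(A_2) = 12 - 11 = 1.
  m(A_3) = 57/4 - 49/4 = 2.
  m(A_4) = 71/4 - 59/4 = 3.
Contributions c_i * m(A_i):
  (-1/2) * (3) = -3/2.
  (5/3) * (1) = 5/3.
  (-1/2) * (2) = -1.
  (0) * (3) = 0.
Total: -3/2 + 5/3 - 1 + 0 = -5/6.

-5/6


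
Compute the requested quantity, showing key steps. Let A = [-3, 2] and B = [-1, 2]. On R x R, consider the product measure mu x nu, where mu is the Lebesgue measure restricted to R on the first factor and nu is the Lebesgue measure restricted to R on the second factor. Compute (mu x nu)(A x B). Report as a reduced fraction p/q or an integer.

For a measurable rectangle A x B, the product measure satisfies
  (mu x nu)(A x B) = mu(A) * nu(B).
  mu(A) = 5.
  nu(B) = 3.
  (mu x nu)(A x B) = 5 * 3 = 15.

15


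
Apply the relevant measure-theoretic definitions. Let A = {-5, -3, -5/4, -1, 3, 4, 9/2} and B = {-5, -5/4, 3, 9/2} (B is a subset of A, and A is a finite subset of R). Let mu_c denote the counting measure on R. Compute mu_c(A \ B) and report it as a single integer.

Counting measure assigns mu_c(E) = |E| (number of elements) when E is finite. For B subset A, A \ B is the set of elements of A not in B, so |A \ B| = |A| - |B|.
|A| = 7, |B| = 4, so mu_c(A \ B) = 7 - 4 = 3.

3


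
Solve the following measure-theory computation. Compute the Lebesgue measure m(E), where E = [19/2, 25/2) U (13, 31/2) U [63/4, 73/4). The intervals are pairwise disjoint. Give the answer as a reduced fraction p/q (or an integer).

For pairwise disjoint intervals, m(union_i I_i) = sum_i m(I_i),
and m is invariant under swapping open/closed endpoints (single points have measure 0).
So m(E) = sum_i (b_i - a_i).
  I_1 has length 25/2 - 19/2 = 3.
  I_2 has length 31/2 - 13 = 5/2.
  I_3 has length 73/4 - 63/4 = 5/2.
Summing:
  m(E) = 3 + 5/2 + 5/2 = 8.

8


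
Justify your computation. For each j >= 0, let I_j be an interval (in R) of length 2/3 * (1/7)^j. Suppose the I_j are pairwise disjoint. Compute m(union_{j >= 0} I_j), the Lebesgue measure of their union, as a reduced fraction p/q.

By countable additivity of the Lebesgue measure on pairwise disjoint measurable sets,
  m(union_{j >= 0} I_j) = sum_{j >= 0} m(I_j) = sum_{j >= 0} a * r^j,
  with a = 2/3 and r = 1/7.
Since 0 < r = 1/7 < 1, the geometric series converges:
  sum_{j >= 0} a * r^j = a / (1 - r).
  = 2/3 / (1 - 1/7)
  = 2/3 / (6/7)
  = 7/9.

7/9


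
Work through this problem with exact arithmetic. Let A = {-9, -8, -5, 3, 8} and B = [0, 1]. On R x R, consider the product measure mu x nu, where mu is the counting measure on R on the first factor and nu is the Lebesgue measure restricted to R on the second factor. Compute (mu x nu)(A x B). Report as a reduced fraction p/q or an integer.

For a measurable rectangle A x B, the product measure satisfies
  (mu x nu)(A x B) = mu(A) * nu(B).
  mu(A) = 5.
  nu(B) = 1.
  (mu x nu)(A x B) = 5 * 1 = 5.

5


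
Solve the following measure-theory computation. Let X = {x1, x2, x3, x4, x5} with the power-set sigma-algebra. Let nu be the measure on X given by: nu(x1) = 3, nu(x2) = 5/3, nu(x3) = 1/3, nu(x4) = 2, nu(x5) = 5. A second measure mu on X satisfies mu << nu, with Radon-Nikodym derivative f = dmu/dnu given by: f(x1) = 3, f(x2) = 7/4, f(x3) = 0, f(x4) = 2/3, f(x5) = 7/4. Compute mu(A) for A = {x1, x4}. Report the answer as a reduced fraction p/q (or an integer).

By the defining property of the Radon-Nikodym derivative, for every measurable set A,
  mu(A) = integral_A f dnu.
Since nu is a discrete measure concentrated on the atoms of X, the integral over A reduces to the sum
  mu(A) = sum_{x in A} f(x) * nu({x}).
Computing each term:
  x1: f(x1) * nu(x1) = 3 * 3 = 9.
  x4: f(x4) * nu(x4) = 2/3 * 2 = 4/3.
Summing: mu(A) = 9 + 4/3 = 31/3.

31/3


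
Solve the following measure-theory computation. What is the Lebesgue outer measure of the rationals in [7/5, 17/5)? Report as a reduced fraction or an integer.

E = Q cap [7/5, 17/5) is a subset of Q, which is countable. Enumerate Q = {q_1, q_2, ...}; for any eps > 0, cover q_k by the open interval (q_k - eps/2^(k+1), q_k + eps/2^(k+1)), of length eps/2^k. The total cover length is sum_{k>=1} eps/2^k = eps. Hence m*(E) <= m*(Q) <= eps for every eps > 0, and since outer measure is non-negative, m*(E) = 0.

0


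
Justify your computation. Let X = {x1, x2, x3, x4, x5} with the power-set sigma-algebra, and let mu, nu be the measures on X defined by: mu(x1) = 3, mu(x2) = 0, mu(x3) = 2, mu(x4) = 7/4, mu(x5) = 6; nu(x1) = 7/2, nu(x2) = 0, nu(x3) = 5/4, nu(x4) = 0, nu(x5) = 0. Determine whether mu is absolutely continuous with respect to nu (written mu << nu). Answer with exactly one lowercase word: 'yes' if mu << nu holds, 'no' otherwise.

mu << nu means: every nu-null measurable set is also mu-null; equivalently, for every atom x, if nu({x}) = 0 then mu({x}) = 0.
Checking each atom:
  x1: nu = 7/2 > 0 -> no constraint.
  x2: nu = 0, mu = 0 -> consistent with mu << nu.
  x3: nu = 5/4 > 0 -> no constraint.
  x4: nu = 0, mu = 7/4 > 0 -> violates mu << nu.
  x5: nu = 0, mu = 6 > 0 -> violates mu << nu.
The atom(s) x4, x5 violate the condition (nu = 0 but mu > 0). Therefore mu is NOT absolutely continuous w.r.t. nu.

no


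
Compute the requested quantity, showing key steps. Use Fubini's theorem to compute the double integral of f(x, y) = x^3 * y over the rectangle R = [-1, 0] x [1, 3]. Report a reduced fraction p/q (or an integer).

f(x, y) is a tensor product of a function of x and a function of y, and both factors are bounded continuous (hence Lebesgue integrable) on the rectangle, so Fubini's theorem applies:
  integral_R f d(m x m) = (integral_a1^b1 x^3 dx) * (integral_a2^b2 y dy).
Inner integral in x: integral_{-1}^{0} x^3 dx = (0^4 - (-1)^4)/4
  = -1/4.
Inner integral in y: integral_{1}^{3} y dy = (3^2 - 1^2)/2
  = 4.
Product: (-1/4) * (4) = -1.

-1


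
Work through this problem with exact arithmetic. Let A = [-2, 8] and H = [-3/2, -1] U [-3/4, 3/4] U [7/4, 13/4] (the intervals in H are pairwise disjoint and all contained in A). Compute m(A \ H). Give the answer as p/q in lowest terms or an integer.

The ambient interval has length m(A) = 8 - (-2) = 10.
Since the holes are disjoint and sit inside A, by finite additivity
  m(H) = sum_i (b_i - a_i), and m(A \ H) = m(A) - m(H).
Computing the hole measures:
  m(H_1) = -1 - (-3/2) = 1/2.
  m(H_2) = 3/4 - (-3/4) = 3/2.
  m(H_3) = 13/4 - 7/4 = 3/2.
Summed: m(H) = 1/2 + 3/2 + 3/2 = 7/2.
So m(A \ H) = 10 - 7/2 = 13/2.

13/2


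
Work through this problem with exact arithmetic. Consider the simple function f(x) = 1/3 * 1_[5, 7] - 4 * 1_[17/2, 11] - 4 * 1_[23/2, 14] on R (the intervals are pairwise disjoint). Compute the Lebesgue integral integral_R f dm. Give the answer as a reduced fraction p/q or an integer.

For a simple function f = sum_i c_i * 1_{A_i} with disjoint A_i,
  integral f dm = sum_i c_i * m(A_i).
Lengths of the A_i:
  m(A_1) = 7 - 5 = 2.
  m(A_2) = 11 - 17/2 = 5/2.
  m(A_3) = 14 - 23/2 = 5/2.
Contributions c_i * m(A_i):
  (1/3) * (2) = 2/3.
  (-4) * (5/2) = -10.
  (-4) * (5/2) = -10.
Total: 2/3 - 10 - 10 = -58/3.

-58/3


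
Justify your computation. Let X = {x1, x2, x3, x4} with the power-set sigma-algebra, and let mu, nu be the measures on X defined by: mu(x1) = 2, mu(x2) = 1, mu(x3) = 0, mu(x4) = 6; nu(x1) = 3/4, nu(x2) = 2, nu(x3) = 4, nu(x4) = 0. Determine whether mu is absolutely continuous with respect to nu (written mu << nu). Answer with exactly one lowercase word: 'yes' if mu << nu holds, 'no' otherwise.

mu << nu means: every nu-null measurable set is also mu-null; equivalently, for every atom x, if nu({x}) = 0 then mu({x}) = 0.
Checking each atom:
  x1: nu = 3/4 > 0 -> no constraint.
  x2: nu = 2 > 0 -> no constraint.
  x3: nu = 4 > 0 -> no constraint.
  x4: nu = 0, mu = 6 > 0 -> violates mu << nu.
The atom(s) x4 violate the condition (nu = 0 but mu > 0). Therefore mu is NOT absolutely continuous w.r.t. nu.

no


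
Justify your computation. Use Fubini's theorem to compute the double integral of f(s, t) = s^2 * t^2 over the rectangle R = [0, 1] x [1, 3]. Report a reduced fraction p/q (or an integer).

f(s, t) is a tensor product of a function of s and a function of t, and both factors are bounded continuous (hence Lebesgue integrable) on the rectangle, so Fubini's theorem applies:
  integral_R f d(m x m) = (integral_a1^b1 s^2 ds) * (integral_a2^b2 t^2 dt).
Inner integral in s: integral_{0}^{1} s^2 ds = (1^3 - 0^3)/3
  = 1/3.
Inner integral in t: integral_{1}^{3} t^2 dt = (3^3 - 1^3)/3
  = 26/3.
Product: (1/3) * (26/3) = 26/9.

26/9


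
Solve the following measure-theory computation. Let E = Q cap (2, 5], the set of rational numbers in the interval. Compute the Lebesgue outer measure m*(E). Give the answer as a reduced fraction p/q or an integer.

The set Q cap (2, 5] is countable (a subset of the countable set Q). Lebesgue outer measure of any countable set is 0: each singleton {q} has m*({q}) = 0, and by countable subadditivity m*(union_k {q_k}) <= sum_k m*({q_k}) = sum_k 0 = 0. The reverse inequality m*(E) >= 0 is automatic. So m*(Q cap (2, 5]) = 0.

0


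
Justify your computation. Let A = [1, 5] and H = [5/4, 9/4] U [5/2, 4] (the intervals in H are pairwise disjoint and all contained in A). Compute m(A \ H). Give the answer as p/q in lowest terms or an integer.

The ambient interval has length m(A) = 5 - 1 = 4.
Since the holes are disjoint and sit inside A, by finite additivity
  m(H) = sum_i (b_i - a_i), and m(A \ H) = m(A) - m(H).
Computing the hole measures:
  m(H_1) = 9/4 - 5/4 = 1.
  m(H_2) = 4 - 5/2 = 3/2.
Summed: m(H) = 1 + 3/2 = 5/2.
So m(A \ H) = 4 - 5/2 = 3/2.

3/2


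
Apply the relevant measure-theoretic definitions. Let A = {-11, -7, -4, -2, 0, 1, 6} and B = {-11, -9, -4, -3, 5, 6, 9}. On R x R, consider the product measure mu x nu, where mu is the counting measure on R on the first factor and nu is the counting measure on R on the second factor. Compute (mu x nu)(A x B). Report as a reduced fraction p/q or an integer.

For a measurable rectangle A x B, the product measure satisfies
  (mu x nu)(A x B) = mu(A) * nu(B).
  mu(A) = 7.
  nu(B) = 7.
  (mu x nu)(A x B) = 7 * 7 = 49.

49


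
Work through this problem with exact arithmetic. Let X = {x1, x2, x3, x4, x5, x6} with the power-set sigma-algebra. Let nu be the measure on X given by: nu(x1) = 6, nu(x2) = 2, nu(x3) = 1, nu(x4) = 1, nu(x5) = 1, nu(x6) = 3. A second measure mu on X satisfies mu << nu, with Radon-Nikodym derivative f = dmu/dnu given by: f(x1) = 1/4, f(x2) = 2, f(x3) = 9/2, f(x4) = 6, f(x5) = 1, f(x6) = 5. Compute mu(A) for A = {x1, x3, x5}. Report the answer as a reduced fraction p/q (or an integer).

By the defining property of the Radon-Nikodym derivative, for every measurable set A,
  mu(A) = integral_A f dnu.
Since nu is a discrete measure concentrated on the atoms of X, the integral over A reduces to the sum
  mu(A) = sum_{x in A} f(x) * nu({x}).
Computing each term:
  x1: f(x1) * nu(x1) = 1/4 * 6 = 3/2.
  x3: f(x3) * nu(x3) = 9/2 * 1 = 9/2.
  x5: f(x5) * nu(x5) = 1 * 1 = 1.
Summing: mu(A) = 3/2 + 9/2 + 1 = 7.

7


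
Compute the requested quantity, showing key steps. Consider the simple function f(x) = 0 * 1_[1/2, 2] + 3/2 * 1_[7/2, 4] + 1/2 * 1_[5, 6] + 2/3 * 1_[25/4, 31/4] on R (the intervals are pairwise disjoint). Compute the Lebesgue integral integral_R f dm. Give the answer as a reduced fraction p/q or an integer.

For a simple function f = sum_i c_i * 1_{A_i} with disjoint A_i,
  integral f dm = sum_i c_i * m(A_i).
Lengths of the A_i:
  m(A_1) = 2 - 1/2 = 3/2.
  m(A_2) = 4 - 7/2 = 1/2.
  m(A_3) = 6 - 5 = 1.
  m(A_4) = 31/4 - 25/4 = 3/2.
Contributions c_i * m(A_i):
  (0) * (3/2) = 0.
  (3/2) * (1/2) = 3/4.
  (1/2) * (1) = 1/2.
  (2/3) * (3/2) = 1.
Total: 0 + 3/4 + 1/2 + 1 = 9/4.

9/4


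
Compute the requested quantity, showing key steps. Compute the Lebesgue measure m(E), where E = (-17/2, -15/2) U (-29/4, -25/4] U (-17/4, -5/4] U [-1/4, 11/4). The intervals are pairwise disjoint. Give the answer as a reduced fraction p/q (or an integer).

For pairwise disjoint intervals, m(union_i I_i) = sum_i m(I_i),
and m is invariant under swapping open/closed endpoints (single points have measure 0).
So m(E) = sum_i (b_i - a_i).
  I_1 has length -15/2 - (-17/2) = 1.
  I_2 has length -25/4 - (-29/4) = 1.
  I_3 has length -5/4 - (-17/4) = 3.
  I_4 has length 11/4 - (-1/4) = 3.
Summing:
  m(E) = 1 + 1 + 3 + 3 = 8.

8


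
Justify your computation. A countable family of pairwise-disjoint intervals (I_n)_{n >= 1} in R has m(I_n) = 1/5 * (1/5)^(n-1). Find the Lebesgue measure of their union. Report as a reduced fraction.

By countable additivity of the Lebesgue measure on pairwise disjoint measurable sets,
  m(union_{n >= 1} I_n) = sum_{n >= 1} m(I_n) = sum_{n >= 1} a * r^(n-1),
  with a = 1/5 and r = 1/5.
Since 0 < r = 1/5 < 1, the geometric series converges:
  sum_{n >= 1} a * r^(n-1) = a / (1 - r).
  = 1/5 / (1 - 1/5)
  = 1/5 / (4/5)
  = 1/4.

1/4


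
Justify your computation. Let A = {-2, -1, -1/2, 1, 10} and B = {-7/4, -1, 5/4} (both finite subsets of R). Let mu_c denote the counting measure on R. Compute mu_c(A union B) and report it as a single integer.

Counting measure on a finite set equals cardinality. By inclusion-exclusion, |A union B| = |A| + |B| - |A cap B|.
|A| = 5, |B| = 3, |A cap B| = 1.
So mu_c(A union B) = 5 + 3 - 1 = 7.

7


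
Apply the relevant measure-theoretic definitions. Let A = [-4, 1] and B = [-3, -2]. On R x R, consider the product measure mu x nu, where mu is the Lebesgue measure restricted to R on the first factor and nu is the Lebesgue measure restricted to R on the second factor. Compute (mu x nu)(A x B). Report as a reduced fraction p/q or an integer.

For a measurable rectangle A x B, the product measure satisfies
  (mu x nu)(A x B) = mu(A) * nu(B).
  mu(A) = 5.
  nu(B) = 1.
  (mu x nu)(A x B) = 5 * 1 = 5.

5


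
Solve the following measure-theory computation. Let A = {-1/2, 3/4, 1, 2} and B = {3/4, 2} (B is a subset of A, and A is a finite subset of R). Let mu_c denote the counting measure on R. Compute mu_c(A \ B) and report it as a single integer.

Counting measure assigns mu_c(E) = |E| (number of elements) when E is finite. For B subset A, A \ B is the set of elements of A not in B, so |A \ B| = |A| - |B|.
|A| = 4, |B| = 2, so mu_c(A \ B) = 4 - 2 = 2.

2


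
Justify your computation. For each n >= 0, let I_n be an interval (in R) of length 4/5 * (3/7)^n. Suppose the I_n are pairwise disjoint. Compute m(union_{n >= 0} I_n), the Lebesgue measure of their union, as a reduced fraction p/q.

By countable additivity of the Lebesgue measure on pairwise disjoint measurable sets,
  m(union_{n >= 0} I_n) = sum_{n >= 0} m(I_n) = sum_{n >= 0} a * r^n,
  with a = 4/5 and r = 3/7.
Since 0 < r = 3/7 < 1, the geometric series converges:
  sum_{n >= 0} a * r^n = a / (1 - r).
  = 4/5 / (1 - 3/7)
  = 4/5 / (4/7)
  = 7/5.

7/5


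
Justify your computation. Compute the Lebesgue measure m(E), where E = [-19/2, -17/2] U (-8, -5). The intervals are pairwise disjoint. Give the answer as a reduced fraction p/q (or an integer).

For pairwise disjoint intervals, m(union_i I_i) = sum_i m(I_i),
and m is invariant under swapping open/closed endpoints (single points have measure 0).
So m(E) = sum_i (b_i - a_i).
  I_1 has length -17/2 - (-19/2) = 1.
  I_2 has length -5 - (-8) = 3.
Summing:
  m(E) = 1 + 3 = 4.

4


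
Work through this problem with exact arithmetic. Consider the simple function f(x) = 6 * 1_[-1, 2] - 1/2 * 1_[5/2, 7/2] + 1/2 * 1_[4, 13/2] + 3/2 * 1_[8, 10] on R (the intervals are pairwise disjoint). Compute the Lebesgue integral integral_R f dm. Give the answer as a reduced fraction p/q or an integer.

For a simple function f = sum_i c_i * 1_{A_i} with disjoint A_i,
  integral f dm = sum_i c_i * m(A_i).
Lengths of the A_i:
  m(A_1) = 2 - (-1) = 3.
  m(A_2) = 7/2 - 5/2 = 1.
  m(A_3) = 13/2 - 4 = 5/2.
  m(A_4) = 10 - 8 = 2.
Contributions c_i * m(A_i):
  (6) * (3) = 18.
  (-1/2) * (1) = -1/2.
  (1/2) * (5/2) = 5/4.
  (3/2) * (2) = 3.
Total: 18 - 1/2 + 5/4 + 3 = 87/4.

87/4


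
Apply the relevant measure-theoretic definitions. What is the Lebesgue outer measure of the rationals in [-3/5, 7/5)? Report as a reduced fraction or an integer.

Q cap [-3/5, 7/5) is countable; list its elements as q_1, q_2, ... . Fix eps > 0 and cover the k-th point by an interval of length eps * 2^(-k). The cover has total length eps * sum_{k>=1} 2^(-k) = eps, so by definition of outer measure m*(Q cap [-3/5, 7/5)) <= eps. Since eps was arbitrary and m* >= 0, the outer measure is 0.

0


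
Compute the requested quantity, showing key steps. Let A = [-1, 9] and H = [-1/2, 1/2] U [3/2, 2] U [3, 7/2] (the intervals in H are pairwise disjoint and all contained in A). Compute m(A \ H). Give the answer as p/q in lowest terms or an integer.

The ambient interval has length m(A) = 9 - (-1) = 10.
Since the holes are disjoint and sit inside A, by finite additivity
  m(H) = sum_i (b_i - a_i), and m(A \ H) = m(A) - m(H).
Computing the hole measures:
  m(H_1) = 1/2 - (-1/2) = 1.
  m(H_2) = 2 - 3/2 = 1/2.
  m(H_3) = 7/2 - 3 = 1/2.
Summed: m(H) = 1 + 1/2 + 1/2 = 2.
So m(A \ H) = 10 - 2 = 8.

8


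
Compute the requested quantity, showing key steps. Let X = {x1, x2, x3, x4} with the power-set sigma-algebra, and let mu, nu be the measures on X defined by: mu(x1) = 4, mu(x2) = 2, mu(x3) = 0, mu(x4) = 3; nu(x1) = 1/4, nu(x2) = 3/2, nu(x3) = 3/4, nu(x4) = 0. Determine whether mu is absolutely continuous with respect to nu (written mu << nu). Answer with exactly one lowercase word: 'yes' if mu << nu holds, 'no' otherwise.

mu << nu means: every nu-null measurable set is also mu-null; equivalently, for every atom x, if nu({x}) = 0 then mu({x}) = 0.
Checking each atom:
  x1: nu = 1/4 > 0 -> no constraint.
  x2: nu = 3/2 > 0 -> no constraint.
  x3: nu = 3/4 > 0 -> no constraint.
  x4: nu = 0, mu = 3 > 0 -> violates mu << nu.
The atom(s) x4 violate the condition (nu = 0 but mu > 0). Therefore mu is NOT absolutely continuous w.r.t. nu.

no


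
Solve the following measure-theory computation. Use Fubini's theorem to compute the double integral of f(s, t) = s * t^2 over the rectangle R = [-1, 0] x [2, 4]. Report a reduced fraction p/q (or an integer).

f(s, t) is a tensor product of a function of s and a function of t, and both factors are bounded continuous (hence Lebesgue integrable) on the rectangle, so Fubini's theorem applies:
  integral_R f d(m x m) = (integral_a1^b1 s ds) * (integral_a2^b2 t^2 dt).
Inner integral in s: integral_{-1}^{0} s ds = (0^2 - (-1)^2)/2
  = -1/2.
Inner integral in t: integral_{2}^{4} t^2 dt = (4^3 - 2^3)/3
  = 56/3.
Product: (-1/2) * (56/3) = -28/3.

-28/3


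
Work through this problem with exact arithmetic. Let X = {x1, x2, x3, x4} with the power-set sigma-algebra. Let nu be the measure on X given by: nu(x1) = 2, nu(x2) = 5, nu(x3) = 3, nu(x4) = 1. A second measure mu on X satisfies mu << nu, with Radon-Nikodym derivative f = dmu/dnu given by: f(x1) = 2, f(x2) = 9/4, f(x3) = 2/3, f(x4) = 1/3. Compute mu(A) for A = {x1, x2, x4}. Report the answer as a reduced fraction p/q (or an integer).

By the defining property of the Radon-Nikodym derivative, for every measurable set A,
  mu(A) = integral_A f dnu.
Since nu is a discrete measure concentrated on the atoms of X, the integral over A reduces to the sum
  mu(A) = sum_{x in A} f(x) * nu({x}).
Computing each term:
  x1: f(x1) * nu(x1) = 2 * 2 = 4.
  x2: f(x2) * nu(x2) = 9/4 * 5 = 45/4.
  x4: f(x4) * nu(x4) = 1/3 * 1 = 1/3.
Summing: mu(A) = 4 + 45/4 + 1/3 = 187/12.

187/12


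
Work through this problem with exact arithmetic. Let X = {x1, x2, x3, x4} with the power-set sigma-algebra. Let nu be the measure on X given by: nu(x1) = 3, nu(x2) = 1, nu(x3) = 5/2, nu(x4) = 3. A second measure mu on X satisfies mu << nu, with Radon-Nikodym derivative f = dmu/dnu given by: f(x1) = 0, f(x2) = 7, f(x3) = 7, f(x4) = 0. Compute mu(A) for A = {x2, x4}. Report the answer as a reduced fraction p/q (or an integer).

By the defining property of the Radon-Nikodym derivative, for every measurable set A,
  mu(A) = integral_A f dnu.
Since nu is a discrete measure concentrated on the atoms of X, the integral over A reduces to the sum
  mu(A) = sum_{x in A} f(x) * nu({x}).
Computing each term:
  x2: f(x2) * nu(x2) = 7 * 1 = 7.
  x4: f(x4) * nu(x4) = 0 * 3 = 0.
Summing: mu(A) = 7 + 0 = 7.

7


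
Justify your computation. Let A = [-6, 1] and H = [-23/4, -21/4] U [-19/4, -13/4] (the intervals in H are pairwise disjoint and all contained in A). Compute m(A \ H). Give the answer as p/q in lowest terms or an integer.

The ambient interval has length m(A) = 1 - (-6) = 7.
Since the holes are disjoint and sit inside A, by finite additivity
  m(H) = sum_i (b_i - a_i), and m(A \ H) = m(A) - m(H).
Computing the hole measures:
  m(H_1) = -21/4 - (-23/4) = 1/2.
  m(H_2) = -13/4 - (-19/4) = 3/2.
Summed: m(H) = 1/2 + 3/2 = 2.
So m(A \ H) = 7 - 2 = 5.

5


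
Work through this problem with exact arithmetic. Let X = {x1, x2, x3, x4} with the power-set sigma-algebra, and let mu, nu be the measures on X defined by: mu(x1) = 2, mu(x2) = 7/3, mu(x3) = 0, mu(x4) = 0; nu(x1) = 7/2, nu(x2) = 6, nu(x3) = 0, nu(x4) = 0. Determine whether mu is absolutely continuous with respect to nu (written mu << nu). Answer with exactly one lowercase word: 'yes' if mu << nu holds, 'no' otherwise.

mu << nu means: every nu-null measurable set is also mu-null; equivalently, for every atom x, if nu({x}) = 0 then mu({x}) = 0.
Checking each atom:
  x1: nu = 7/2 > 0 -> no constraint.
  x2: nu = 6 > 0 -> no constraint.
  x3: nu = 0, mu = 0 -> consistent with mu << nu.
  x4: nu = 0, mu = 0 -> consistent with mu << nu.
No atom violates the condition. Therefore mu << nu.

yes


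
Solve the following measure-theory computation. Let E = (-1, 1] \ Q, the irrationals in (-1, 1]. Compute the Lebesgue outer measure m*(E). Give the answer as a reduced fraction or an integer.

The interval I = (-1, 1] has m(I) = 1 - (-1) = 2 (endpoints are measure-zero, so open/closed/half-open agree). Write I = (I cap Q) u (I \ Q). The rationals in I are countable, so m*(I cap Q) = 0 (cover each rational by intervals whose total length is arbitrarily small). By countable subadditivity m*(I) <= m*(I cap Q) + m*(I \ Q), hence m*(I \ Q) >= m(I) = 2. The reverse inequality m*(I \ Q) <= m*(I) = 2 is trivial since (I \ Q) is a subset of I. Therefore m*(I \ Q) = 2.

2


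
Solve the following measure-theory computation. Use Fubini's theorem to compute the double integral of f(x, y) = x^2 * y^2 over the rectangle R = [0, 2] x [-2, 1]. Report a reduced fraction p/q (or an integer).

f(x, y) is a tensor product of a function of x and a function of y, and both factors are bounded continuous (hence Lebesgue integrable) on the rectangle, so Fubini's theorem applies:
  integral_R f d(m x m) = (integral_a1^b1 x^2 dx) * (integral_a2^b2 y^2 dy).
Inner integral in x: integral_{0}^{2} x^2 dx = (2^3 - 0^3)/3
  = 8/3.
Inner integral in y: integral_{-2}^{1} y^2 dy = (1^3 - (-2)^3)/3
  = 3.
Product: (8/3) * (3) = 8.

8


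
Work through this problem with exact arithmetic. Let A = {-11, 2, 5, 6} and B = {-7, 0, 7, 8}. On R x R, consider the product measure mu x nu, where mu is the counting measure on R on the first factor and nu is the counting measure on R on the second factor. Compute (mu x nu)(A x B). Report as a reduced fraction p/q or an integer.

For a measurable rectangle A x B, the product measure satisfies
  (mu x nu)(A x B) = mu(A) * nu(B).
  mu(A) = 4.
  nu(B) = 4.
  (mu x nu)(A x B) = 4 * 4 = 16.

16


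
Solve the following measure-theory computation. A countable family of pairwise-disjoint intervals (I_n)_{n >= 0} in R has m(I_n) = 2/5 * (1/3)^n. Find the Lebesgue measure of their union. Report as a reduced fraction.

By countable additivity of the Lebesgue measure on pairwise disjoint measurable sets,
  m(union_{n >= 0} I_n) = sum_{n >= 0} m(I_n) = sum_{n >= 0} a * r^n,
  with a = 2/5 and r = 1/3.
Since 0 < r = 1/3 < 1, the geometric series converges:
  sum_{n >= 0} a * r^n = a / (1 - r).
  = 2/5 / (1 - 1/3)
  = 2/5 / (2/3)
  = 3/5.

3/5


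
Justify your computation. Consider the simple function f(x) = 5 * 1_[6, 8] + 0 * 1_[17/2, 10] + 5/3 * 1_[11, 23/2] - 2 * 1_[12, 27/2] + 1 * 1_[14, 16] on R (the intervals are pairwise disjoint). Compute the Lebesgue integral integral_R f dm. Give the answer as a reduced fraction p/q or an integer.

For a simple function f = sum_i c_i * 1_{A_i} with disjoint A_i,
  integral f dm = sum_i c_i * m(A_i).
Lengths of the A_i:
  m(A_1) = 8 - 6 = 2.
  m(A_2) = 10 - 17/2 = 3/2.
  m(A_3) = 23/2 - 11 = 1/2.
  m(A_4) = 27/2 - 12 = 3/2.
  m(A_5) = 16 - 14 = 2.
Contributions c_i * m(A_i):
  (5) * (2) = 10.
  (0) * (3/2) = 0.
  (5/3) * (1/2) = 5/6.
  (-2) * (3/2) = -3.
  (1) * (2) = 2.
Total: 10 + 0 + 5/6 - 3 + 2 = 59/6.

59/6


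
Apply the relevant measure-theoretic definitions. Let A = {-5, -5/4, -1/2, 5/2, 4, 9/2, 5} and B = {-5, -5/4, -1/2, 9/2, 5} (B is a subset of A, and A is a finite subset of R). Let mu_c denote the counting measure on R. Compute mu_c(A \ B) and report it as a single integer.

Counting measure assigns mu_c(E) = |E| (number of elements) when E is finite. For B subset A, A \ B is the set of elements of A not in B, so |A \ B| = |A| - |B|.
|A| = 7, |B| = 5, so mu_c(A \ B) = 7 - 5 = 2.

2


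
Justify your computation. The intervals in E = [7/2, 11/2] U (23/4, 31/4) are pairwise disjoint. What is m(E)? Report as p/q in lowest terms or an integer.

For pairwise disjoint intervals, m(union_i I_i) = sum_i m(I_i),
and m is invariant under swapping open/closed endpoints (single points have measure 0).
So m(E) = sum_i (b_i - a_i).
  I_1 has length 11/2 - 7/2 = 2.
  I_2 has length 31/4 - 23/4 = 2.
Summing:
  m(E) = 2 + 2 = 4.

4


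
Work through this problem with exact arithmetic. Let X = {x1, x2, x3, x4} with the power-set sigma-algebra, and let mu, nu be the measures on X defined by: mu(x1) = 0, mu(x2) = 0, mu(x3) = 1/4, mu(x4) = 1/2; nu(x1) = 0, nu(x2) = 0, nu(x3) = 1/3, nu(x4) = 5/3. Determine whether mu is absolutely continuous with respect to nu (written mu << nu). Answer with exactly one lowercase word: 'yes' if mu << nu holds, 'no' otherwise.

mu << nu means: every nu-null measurable set is also mu-null; equivalently, for every atom x, if nu({x}) = 0 then mu({x}) = 0.
Checking each atom:
  x1: nu = 0, mu = 0 -> consistent with mu << nu.
  x2: nu = 0, mu = 0 -> consistent with mu << nu.
  x3: nu = 1/3 > 0 -> no constraint.
  x4: nu = 5/3 > 0 -> no constraint.
No atom violates the condition. Therefore mu << nu.

yes


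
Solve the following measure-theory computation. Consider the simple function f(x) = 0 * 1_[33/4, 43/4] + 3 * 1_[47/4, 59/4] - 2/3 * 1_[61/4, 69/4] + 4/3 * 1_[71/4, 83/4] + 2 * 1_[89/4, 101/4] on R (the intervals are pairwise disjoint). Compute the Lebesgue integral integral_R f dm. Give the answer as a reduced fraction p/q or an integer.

For a simple function f = sum_i c_i * 1_{A_i} with disjoint A_i,
  integral f dm = sum_i c_i * m(A_i).
Lengths of the A_i:
  m(A_1) = 43/4 - 33/4 = 5/2.
  m(A_2) = 59/4 - 47/4 = 3.
  m(A_3) = 69/4 - 61/4 = 2.
  m(A_4) = 83/4 - 71/4 = 3.
  m(A_5) = 101/4 - 89/4 = 3.
Contributions c_i * m(A_i):
  (0) * (5/2) = 0.
  (3) * (3) = 9.
  (-2/3) * (2) = -4/3.
  (4/3) * (3) = 4.
  (2) * (3) = 6.
Total: 0 + 9 - 4/3 + 4 + 6 = 53/3.

53/3
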